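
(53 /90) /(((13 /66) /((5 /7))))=583 /273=2.14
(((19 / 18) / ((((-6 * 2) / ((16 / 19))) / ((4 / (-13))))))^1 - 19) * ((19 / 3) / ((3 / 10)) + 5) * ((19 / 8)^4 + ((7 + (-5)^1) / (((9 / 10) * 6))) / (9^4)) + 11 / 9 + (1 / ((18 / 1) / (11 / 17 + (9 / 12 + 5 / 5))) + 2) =-47246473821791009 / 2997429276672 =-15762.33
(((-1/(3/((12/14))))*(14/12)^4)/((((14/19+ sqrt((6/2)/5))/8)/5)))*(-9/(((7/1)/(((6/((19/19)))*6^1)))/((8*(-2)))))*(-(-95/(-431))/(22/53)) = -52500952000/488323+ 14250258400*sqrt(15)/488323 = 5508.77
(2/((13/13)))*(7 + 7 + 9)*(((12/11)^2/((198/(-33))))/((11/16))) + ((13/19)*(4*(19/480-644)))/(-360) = -8.38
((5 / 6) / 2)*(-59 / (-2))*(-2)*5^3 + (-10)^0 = -36863 / 12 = -3071.92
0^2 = 0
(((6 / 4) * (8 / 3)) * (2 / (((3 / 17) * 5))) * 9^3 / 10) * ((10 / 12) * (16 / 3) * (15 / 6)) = 7344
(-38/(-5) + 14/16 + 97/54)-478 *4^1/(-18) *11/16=89963/1080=83.30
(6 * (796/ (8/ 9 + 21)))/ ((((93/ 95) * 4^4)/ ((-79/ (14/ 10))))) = -67207275/ 1367968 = -49.13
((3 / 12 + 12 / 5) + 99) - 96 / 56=13991 / 140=99.94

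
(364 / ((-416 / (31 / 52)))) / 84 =-31 / 4992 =-0.01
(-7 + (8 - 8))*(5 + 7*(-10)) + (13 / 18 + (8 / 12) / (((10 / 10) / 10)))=462.39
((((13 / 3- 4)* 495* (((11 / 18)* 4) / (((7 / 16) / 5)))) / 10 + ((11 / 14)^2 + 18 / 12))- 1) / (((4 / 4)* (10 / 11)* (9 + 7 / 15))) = 2988667 / 55664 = 53.69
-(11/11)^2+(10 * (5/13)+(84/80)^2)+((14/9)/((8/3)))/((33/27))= 253163/57200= 4.43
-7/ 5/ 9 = -7/ 45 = -0.16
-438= -438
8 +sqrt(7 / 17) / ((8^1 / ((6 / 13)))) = 3 * sqrt(119) / 884 +8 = 8.04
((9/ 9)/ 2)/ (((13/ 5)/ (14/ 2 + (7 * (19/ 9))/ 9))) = 1750/ 1053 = 1.66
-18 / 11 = -1.64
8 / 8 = 1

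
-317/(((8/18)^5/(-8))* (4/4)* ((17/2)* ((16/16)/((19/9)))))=39516903/1088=36320.68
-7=-7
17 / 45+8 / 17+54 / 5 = 8911 / 765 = 11.65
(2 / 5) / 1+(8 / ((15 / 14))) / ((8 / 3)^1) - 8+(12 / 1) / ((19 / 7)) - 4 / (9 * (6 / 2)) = -1352 / 2565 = -0.53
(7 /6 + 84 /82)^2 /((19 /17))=4938857 /1149804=4.30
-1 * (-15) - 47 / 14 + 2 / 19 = 3125 / 266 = 11.75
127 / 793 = 0.16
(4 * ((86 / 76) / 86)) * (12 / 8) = 3 / 38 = 0.08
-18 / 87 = -6 / 29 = -0.21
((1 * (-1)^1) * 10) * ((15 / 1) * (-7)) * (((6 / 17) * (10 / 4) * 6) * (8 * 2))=1512000 / 17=88941.18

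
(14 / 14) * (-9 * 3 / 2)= -27 / 2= -13.50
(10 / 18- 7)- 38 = -400 / 9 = -44.44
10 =10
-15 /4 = -3.75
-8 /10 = -4 /5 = -0.80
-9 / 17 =-0.53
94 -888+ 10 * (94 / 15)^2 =-18058 / 45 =-401.29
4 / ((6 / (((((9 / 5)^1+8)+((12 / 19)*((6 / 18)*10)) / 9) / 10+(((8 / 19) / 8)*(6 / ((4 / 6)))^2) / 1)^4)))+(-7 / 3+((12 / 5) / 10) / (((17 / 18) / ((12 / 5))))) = 69655640247643688777 / 136271375409375000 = 511.15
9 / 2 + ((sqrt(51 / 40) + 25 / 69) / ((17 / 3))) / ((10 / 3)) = 9* sqrt(510) / 3400 + 1767 / 391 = 4.58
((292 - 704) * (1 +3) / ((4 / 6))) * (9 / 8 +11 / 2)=-16377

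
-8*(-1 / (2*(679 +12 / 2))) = 4 / 685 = 0.01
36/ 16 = 9/ 4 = 2.25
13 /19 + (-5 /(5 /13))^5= -7054554 /19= -371292.32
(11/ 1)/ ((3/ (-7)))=-77/ 3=-25.67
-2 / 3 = -0.67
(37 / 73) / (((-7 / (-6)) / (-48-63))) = -24642 / 511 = -48.22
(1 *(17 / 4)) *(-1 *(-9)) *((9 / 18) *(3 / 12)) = 153 / 32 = 4.78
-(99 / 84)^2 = -1089 / 784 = -1.39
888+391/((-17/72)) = -768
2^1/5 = 2/5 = 0.40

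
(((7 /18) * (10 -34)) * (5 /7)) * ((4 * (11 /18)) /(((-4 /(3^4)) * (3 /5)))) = 550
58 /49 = 1.18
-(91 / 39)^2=-49 / 9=-5.44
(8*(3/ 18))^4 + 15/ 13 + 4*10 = 46663/ 1053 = 44.31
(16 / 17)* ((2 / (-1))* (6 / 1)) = -192 / 17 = -11.29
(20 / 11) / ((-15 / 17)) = -68 / 33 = -2.06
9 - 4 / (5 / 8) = 13 / 5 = 2.60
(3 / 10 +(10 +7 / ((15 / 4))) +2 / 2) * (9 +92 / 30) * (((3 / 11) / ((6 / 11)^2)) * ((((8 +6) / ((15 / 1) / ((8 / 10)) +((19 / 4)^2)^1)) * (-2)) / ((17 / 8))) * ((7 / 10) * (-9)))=246629152 / 842775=292.64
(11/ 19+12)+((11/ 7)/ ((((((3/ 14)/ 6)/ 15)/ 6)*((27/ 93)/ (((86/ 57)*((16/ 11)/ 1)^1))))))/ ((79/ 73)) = 124612163/ 4503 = 27673.14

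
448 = 448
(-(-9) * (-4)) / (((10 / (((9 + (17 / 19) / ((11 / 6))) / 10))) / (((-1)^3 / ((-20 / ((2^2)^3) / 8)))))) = -2284416 / 26125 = -87.44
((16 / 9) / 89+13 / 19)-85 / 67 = -575576 / 1019673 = -0.56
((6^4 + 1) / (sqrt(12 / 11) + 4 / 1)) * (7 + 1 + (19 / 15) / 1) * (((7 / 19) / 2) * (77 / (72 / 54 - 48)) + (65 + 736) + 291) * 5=548455680619 / 31160 - 49859607329 * sqrt(33) / 62320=13005290.81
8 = 8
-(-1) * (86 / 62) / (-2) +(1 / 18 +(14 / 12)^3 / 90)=-373847 / 602640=-0.62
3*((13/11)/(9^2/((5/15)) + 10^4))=39/112673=0.00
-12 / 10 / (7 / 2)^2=-24 / 245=-0.10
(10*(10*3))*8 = 2400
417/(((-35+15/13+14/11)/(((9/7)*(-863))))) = 463153977/32606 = 14204.56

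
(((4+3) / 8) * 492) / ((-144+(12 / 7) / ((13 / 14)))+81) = -3731 / 530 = -7.04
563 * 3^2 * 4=20268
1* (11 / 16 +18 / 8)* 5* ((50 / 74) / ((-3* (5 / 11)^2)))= -28435 / 1776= -16.01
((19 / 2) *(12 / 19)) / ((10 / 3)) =9 / 5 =1.80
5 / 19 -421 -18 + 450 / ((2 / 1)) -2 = -4099 / 19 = -215.74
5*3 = 15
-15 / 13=-1.15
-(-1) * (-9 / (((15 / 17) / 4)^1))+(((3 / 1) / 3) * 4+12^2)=536 / 5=107.20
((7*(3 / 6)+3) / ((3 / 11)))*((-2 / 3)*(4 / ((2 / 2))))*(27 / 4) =-429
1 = 1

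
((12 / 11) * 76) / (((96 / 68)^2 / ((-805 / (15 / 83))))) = -73376233 / 396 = -185293.52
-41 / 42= -0.98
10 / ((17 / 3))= 30 / 17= 1.76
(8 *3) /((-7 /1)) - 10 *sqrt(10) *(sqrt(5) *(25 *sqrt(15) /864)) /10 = -24 /7 - 125 *sqrt(30) /864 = -4.22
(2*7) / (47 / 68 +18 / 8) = 119 / 25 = 4.76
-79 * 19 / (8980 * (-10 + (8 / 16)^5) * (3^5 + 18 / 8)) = 48032 / 702548055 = 0.00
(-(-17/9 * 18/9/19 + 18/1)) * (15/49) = -15220/2793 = -5.45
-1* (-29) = 29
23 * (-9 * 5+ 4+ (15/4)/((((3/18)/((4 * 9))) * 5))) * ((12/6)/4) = 2783/2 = 1391.50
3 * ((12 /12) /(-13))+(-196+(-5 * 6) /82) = -104786 /533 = -196.60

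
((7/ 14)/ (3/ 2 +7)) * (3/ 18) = 1/ 102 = 0.01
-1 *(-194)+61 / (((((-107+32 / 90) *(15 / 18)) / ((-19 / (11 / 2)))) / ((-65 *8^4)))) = -33315552214 / 52789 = -631107.85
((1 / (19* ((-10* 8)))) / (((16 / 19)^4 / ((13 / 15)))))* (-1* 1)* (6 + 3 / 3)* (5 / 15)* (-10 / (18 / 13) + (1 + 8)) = 624169 / 132710400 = 0.00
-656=-656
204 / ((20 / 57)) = 581.40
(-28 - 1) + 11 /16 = -453 /16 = -28.31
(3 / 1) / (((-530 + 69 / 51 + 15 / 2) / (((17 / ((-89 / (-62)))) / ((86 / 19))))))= -1021326 / 67810613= -0.02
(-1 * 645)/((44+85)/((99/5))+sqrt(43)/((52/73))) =287773200/2896481 - 62007660 * sqrt(43)/2896481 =-41.03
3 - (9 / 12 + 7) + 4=-3 / 4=-0.75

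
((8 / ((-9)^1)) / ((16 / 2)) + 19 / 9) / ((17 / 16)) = 32 / 17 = 1.88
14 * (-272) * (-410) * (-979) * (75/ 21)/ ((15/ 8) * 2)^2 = -3493698560/ 9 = -388188728.89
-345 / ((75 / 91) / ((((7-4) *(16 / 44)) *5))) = -25116 / 11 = -2283.27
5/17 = 0.29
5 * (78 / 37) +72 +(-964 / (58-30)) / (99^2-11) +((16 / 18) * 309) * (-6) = -3969403577 / 2535610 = -1565.46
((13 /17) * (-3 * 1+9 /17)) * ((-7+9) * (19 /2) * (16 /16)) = -10374 /289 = -35.90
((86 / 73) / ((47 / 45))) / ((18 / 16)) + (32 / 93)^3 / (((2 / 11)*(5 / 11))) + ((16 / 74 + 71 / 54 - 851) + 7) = -95413767583961 / 113456342310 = -840.97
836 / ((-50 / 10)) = -836 / 5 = -167.20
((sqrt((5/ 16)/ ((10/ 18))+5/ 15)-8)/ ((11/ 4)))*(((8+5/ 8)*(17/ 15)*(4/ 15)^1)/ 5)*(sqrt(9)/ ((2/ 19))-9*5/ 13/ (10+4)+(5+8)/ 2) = -46.47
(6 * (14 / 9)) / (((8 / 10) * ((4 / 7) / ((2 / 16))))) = 245 / 96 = 2.55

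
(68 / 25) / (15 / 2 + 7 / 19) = 2584 / 7475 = 0.35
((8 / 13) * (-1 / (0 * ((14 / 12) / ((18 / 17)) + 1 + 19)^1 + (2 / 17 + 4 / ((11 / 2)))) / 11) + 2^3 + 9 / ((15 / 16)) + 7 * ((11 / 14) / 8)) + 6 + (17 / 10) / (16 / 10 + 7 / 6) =169361903 / 6819280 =24.84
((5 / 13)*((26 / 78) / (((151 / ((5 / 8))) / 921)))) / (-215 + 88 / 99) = -0.00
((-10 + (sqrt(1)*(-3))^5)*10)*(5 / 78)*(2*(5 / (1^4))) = -1621.79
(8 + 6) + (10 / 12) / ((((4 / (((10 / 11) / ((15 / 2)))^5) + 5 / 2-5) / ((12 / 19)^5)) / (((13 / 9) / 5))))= 1356621334095082 / 96901522768547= 14.00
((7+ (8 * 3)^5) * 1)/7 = 7962631/7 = 1137518.71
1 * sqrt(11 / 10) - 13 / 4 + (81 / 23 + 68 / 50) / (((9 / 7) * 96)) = -1594951 / 496800 + sqrt(110) / 10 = -2.16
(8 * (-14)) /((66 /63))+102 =-54 /11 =-4.91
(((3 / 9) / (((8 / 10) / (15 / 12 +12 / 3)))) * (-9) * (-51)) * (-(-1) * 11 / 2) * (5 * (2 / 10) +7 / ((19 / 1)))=2297295 / 304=7556.89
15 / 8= 1.88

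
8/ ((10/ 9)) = 36/ 5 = 7.20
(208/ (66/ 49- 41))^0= 1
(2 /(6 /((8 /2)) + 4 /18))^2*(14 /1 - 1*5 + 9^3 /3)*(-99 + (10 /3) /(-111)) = -1196669376 /35557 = -33654.96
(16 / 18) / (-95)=-8 / 855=-0.01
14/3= 4.67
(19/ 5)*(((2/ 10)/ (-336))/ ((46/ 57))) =-361/ 128800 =-0.00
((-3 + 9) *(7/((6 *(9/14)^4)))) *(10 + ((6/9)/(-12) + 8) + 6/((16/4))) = 47059600/59049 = 796.96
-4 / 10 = -2 / 5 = -0.40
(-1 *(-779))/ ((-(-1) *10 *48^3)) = 779/ 1105920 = 0.00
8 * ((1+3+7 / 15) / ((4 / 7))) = 938 / 15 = 62.53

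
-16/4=-4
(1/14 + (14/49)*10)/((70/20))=41/49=0.84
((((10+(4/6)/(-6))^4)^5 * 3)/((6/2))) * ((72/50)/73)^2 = 15556794524653604766954926070541461235216/499908944686067697380625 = 31119256196591850.38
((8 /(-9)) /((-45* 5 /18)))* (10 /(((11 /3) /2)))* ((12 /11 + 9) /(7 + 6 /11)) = 2368 /4565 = 0.52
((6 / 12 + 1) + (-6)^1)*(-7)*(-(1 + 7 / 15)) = -231 / 5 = -46.20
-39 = -39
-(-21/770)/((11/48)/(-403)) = -29016/605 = -47.96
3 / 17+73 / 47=1382 / 799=1.73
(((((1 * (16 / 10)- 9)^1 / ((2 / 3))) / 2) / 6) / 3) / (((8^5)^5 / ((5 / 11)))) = -37 / 9973638011820690691325952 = -0.00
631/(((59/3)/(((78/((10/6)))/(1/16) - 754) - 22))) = -872.71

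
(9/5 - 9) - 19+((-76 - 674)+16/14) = -27127/35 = -775.06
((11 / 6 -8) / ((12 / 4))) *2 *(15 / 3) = -185 / 9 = -20.56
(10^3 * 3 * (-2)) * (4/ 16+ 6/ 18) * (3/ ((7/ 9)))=-13500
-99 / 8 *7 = -693 / 8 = -86.62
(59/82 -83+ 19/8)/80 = -26209/26240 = -1.00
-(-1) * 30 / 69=0.43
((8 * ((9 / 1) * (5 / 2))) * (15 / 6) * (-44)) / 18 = -1100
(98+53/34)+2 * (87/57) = 102.61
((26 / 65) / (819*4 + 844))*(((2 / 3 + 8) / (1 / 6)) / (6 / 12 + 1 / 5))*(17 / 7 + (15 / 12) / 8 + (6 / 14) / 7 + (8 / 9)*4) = 1137721 / 25436880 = 0.04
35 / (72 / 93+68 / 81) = 87885 / 4052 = 21.69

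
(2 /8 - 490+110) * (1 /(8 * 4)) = -1519 /128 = -11.87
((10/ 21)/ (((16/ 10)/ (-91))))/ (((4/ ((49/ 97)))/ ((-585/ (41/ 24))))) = 1171.25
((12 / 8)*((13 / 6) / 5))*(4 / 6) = 13 / 30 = 0.43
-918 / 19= -48.32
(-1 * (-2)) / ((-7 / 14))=-4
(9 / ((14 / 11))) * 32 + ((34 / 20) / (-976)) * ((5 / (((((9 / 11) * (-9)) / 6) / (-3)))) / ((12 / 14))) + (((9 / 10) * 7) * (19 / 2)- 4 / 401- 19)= 267.10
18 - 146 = -128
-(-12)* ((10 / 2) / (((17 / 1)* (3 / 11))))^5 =2013137500 / 115008417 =17.50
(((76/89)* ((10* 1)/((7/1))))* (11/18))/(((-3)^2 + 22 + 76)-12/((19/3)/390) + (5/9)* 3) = -3610/3052077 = -0.00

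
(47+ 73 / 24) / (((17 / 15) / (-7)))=-42035 / 136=-309.08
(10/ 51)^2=100/ 2601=0.04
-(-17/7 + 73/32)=0.15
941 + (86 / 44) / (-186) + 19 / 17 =65536741 / 69564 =942.11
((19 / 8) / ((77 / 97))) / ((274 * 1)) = 1843 / 168784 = 0.01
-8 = -8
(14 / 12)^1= 7 / 6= 1.17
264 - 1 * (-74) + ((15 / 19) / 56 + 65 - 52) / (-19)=6819161 / 20216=337.32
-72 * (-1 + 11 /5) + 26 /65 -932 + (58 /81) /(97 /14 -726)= -830105498 /815427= -1018.00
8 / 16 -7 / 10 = -1 / 5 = -0.20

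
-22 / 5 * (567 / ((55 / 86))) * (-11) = 1072764 / 25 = 42910.56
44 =44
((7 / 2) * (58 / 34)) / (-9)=-203 / 306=-0.66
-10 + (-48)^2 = 2294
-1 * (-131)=131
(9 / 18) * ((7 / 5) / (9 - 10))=-7 / 10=-0.70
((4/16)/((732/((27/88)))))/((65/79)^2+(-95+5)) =-56169/47879553920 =-0.00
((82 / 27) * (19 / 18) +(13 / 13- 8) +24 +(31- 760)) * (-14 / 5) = 2411318 / 1215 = 1984.62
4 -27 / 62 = 3.56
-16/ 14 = -8/ 7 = -1.14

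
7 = 7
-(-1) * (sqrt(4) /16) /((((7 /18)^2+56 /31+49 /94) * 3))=39339 /2340478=0.02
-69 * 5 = -345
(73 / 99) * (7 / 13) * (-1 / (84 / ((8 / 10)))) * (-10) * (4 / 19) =584 / 73359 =0.01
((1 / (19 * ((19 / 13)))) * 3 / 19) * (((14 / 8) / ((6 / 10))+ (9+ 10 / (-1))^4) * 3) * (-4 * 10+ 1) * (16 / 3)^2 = -508352 / 6859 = -74.11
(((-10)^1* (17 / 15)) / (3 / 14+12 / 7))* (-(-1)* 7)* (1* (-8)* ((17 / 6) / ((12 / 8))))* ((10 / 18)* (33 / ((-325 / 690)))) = -24194.88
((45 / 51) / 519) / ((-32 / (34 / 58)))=-5 / 160544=-0.00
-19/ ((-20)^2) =-19/ 400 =-0.05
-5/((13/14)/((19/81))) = -1330/1053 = -1.26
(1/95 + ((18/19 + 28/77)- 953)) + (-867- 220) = -2130419/1045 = -2038.68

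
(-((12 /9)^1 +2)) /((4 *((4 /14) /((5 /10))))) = -35 /24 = -1.46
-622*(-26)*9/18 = 8086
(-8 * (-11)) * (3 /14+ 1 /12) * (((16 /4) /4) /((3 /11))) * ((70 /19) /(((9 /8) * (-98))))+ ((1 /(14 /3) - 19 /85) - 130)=-1707841603 /12819870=-133.22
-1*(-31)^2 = -961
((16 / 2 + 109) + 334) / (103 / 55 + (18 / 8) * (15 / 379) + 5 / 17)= 639274460 / 3197641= 199.92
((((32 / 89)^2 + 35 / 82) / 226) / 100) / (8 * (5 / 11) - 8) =-1324411 / 234867155200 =-0.00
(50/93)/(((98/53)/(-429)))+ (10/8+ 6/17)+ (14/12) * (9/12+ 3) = -24533653/206584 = -118.76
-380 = -380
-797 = -797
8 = 8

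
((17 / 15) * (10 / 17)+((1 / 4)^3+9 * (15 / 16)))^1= 1751 / 192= 9.12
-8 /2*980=-3920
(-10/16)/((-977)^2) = -5/7636232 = -0.00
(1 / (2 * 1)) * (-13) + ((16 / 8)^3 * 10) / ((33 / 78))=4017 / 22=182.59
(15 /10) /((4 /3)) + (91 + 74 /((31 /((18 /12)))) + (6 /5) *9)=132067 /1240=106.51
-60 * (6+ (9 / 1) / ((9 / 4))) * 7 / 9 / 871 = -1400 / 2613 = -0.54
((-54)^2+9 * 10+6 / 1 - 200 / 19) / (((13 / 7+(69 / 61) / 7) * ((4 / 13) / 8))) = 38657.03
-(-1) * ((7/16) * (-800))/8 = -175/4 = -43.75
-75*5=-375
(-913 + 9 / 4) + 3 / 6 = -3641 / 4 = -910.25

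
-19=-19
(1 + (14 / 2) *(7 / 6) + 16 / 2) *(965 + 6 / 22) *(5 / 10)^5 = 546827 / 1056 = 517.83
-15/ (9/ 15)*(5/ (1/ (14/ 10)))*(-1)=175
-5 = -5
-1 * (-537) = 537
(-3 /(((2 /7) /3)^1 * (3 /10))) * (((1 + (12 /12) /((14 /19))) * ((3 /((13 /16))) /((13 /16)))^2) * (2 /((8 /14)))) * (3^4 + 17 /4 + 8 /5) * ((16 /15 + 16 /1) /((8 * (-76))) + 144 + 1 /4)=-607981575269376 /2713295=-224074999.32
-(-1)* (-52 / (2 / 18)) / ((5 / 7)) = -3276 / 5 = -655.20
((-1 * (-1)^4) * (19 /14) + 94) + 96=2641 /14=188.64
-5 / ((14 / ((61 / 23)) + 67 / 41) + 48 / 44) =-137555 / 220191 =-0.62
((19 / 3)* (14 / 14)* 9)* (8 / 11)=456 / 11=41.45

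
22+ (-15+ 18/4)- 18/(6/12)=-49/2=-24.50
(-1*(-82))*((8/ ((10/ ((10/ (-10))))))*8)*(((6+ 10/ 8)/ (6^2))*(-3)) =4756/ 15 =317.07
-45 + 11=-34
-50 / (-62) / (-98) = -25 / 3038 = -0.01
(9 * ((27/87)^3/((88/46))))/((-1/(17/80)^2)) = -0.01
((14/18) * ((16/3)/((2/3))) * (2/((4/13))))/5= 364/45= 8.09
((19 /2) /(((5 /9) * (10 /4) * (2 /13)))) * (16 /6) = 2964 /25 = 118.56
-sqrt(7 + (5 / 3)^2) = -2 * sqrt(22) / 3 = -3.13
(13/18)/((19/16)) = 104/171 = 0.61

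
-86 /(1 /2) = -172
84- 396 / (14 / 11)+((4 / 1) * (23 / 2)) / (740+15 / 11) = -1851844 / 8155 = -227.08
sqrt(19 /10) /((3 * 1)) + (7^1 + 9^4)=sqrt(190) /30 + 6568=6568.46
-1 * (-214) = 214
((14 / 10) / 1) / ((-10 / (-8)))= 28 / 25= 1.12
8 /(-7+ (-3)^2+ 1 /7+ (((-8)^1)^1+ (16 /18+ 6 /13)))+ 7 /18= -92099 /66438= -1.39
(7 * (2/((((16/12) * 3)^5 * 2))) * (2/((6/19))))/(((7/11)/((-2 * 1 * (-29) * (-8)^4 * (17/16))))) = 103037/6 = 17172.83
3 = 3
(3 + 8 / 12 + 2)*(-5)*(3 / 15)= -17 / 3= -5.67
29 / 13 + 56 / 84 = 113 / 39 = 2.90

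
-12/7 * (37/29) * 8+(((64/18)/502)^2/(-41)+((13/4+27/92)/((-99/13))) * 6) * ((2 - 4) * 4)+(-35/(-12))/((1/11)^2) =15377194681404247/42982618480956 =357.75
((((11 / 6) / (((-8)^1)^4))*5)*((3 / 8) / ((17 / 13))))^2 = 511225 / 1241245548544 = 0.00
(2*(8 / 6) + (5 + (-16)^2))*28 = 7382.67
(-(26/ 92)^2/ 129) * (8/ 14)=-169/ 477687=-0.00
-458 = -458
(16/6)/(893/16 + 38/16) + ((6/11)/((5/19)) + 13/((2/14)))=14304407/153615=93.12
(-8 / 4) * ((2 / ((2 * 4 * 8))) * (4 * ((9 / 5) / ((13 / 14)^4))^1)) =-86436 / 142805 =-0.61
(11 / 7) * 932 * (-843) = -8642436 / 7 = -1234633.71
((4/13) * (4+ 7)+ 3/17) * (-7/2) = -5509/442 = -12.46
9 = 9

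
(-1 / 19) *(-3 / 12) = 1 / 76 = 0.01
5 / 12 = 0.42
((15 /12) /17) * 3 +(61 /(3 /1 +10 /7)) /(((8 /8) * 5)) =2.98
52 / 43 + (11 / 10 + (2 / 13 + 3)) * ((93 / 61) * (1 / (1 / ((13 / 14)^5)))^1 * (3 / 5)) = 39254614243 / 10076516800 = 3.90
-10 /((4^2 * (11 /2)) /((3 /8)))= -15 /352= -0.04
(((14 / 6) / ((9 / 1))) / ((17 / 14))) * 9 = 98 / 51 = 1.92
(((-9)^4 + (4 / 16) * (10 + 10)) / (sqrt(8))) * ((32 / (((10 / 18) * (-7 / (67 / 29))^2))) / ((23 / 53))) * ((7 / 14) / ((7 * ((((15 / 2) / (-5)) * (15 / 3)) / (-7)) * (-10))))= -382570536 * sqrt(2) / 2417875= -223.77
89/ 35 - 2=19/ 35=0.54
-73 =-73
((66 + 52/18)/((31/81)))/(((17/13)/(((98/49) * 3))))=14040/17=825.88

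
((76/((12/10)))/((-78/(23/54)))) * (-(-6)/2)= -2185/2106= -1.04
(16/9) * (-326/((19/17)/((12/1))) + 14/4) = -1063000/171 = -6216.37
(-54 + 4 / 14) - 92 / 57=-22076 / 399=-55.33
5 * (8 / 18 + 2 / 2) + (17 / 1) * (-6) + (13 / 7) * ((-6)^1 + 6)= -853 / 9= -94.78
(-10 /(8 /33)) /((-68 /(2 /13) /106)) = 8745 /884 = 9.89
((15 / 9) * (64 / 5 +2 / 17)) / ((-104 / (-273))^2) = 80703 / 544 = 148.35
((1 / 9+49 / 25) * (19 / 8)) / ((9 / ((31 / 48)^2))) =4254347 / 18662400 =0.23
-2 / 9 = -0.22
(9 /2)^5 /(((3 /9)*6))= 59049 /64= 922.64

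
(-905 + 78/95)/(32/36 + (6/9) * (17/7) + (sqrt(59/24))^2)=-43292088/237785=-182.06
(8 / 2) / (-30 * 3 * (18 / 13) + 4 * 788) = 0.00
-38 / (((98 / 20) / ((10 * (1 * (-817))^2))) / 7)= -2536458200 / 7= -362351171.43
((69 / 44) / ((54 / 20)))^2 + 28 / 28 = 52429 / 39204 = 1.34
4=4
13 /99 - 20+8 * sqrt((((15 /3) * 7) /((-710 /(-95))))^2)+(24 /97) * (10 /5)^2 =18.59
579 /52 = 11.13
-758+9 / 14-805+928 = -634.36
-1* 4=-4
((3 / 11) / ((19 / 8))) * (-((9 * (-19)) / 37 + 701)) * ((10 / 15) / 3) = -412256 / 23199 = -17.77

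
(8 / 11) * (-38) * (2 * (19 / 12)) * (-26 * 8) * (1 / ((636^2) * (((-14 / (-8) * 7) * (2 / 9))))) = 75088 / 4542153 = 0.02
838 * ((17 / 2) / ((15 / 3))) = 1424.60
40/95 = 8/19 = 0.42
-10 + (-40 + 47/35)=-1703/35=-48.66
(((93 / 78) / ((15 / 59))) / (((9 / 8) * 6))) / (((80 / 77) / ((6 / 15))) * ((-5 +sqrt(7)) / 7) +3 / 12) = -27295688728 / 39479713065 - 1261863680 * sqrt(7) / 7895942613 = -1.11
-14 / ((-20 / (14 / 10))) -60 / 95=0.35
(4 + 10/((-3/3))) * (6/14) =-18/7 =-2.57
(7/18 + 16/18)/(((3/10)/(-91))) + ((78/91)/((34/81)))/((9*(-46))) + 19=-54477977/147798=-368.60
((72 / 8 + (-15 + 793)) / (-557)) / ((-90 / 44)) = 17314 / 25065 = 0.69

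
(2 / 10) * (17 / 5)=17 / 25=0.68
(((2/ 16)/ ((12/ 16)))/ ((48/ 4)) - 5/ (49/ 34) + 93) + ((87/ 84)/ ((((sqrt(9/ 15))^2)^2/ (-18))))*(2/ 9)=91771/ 1176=78.04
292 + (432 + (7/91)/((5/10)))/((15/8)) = 101884/195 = 522.48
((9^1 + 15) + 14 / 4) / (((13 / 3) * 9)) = 55 / 78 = 0.71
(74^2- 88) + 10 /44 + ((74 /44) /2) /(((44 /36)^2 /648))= 15314489 /2662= 5753.00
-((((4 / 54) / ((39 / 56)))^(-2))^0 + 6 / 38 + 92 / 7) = -1902 / 133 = -14.30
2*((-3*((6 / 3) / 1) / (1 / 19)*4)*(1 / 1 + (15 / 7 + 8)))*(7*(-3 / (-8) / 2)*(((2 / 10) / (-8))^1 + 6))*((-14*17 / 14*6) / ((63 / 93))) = 839980557 / 70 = 11999722.24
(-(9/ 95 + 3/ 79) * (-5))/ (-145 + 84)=-996/ 91561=-0.01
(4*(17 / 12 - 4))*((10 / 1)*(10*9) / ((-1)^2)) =-9300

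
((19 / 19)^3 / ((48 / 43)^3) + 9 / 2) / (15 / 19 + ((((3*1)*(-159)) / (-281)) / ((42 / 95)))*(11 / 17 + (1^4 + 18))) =366700400311 / 5355942912000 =0.07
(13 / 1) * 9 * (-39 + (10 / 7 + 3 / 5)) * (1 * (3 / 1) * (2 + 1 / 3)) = -151398 / 5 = -30279.60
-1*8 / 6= -4 / 3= -1.33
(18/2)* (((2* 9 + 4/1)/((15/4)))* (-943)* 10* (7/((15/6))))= -6970656/5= -1394131.20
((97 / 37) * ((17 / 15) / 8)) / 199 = 1649 / 883560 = 0.00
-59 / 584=-0.10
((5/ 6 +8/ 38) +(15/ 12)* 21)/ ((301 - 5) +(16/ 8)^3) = 6223/ 69312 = 0.09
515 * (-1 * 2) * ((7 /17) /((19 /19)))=-7210 /17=-424.12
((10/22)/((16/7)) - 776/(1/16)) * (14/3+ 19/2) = -185740385/1056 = -175890.52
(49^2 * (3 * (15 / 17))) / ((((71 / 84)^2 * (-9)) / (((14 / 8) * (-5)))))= 741188700 / 85697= 8648.95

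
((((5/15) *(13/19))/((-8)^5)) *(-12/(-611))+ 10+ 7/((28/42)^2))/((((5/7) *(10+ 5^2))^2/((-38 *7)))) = -1318610937/120320000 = -10.96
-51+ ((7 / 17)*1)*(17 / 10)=-503 / 10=-50.30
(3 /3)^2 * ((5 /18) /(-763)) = -0.00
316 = 316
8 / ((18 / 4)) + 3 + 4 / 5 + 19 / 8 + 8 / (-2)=1423 / 360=3.95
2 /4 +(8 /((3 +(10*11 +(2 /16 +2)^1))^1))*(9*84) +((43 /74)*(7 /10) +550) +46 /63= 8647102451 /14312340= 604.17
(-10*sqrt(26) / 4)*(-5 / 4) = 25*sqrt(26) / 8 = 15.93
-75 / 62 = -1.21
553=553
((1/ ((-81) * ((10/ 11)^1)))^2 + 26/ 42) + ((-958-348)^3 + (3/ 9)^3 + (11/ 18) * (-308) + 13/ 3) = -10230518482635653/ 4592700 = -2227560799.23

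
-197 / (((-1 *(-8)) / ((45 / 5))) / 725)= -1285425 / 8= -160678.12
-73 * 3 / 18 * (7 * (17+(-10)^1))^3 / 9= -8588377 / 54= -159044.02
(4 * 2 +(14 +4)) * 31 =806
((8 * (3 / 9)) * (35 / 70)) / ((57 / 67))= 1.57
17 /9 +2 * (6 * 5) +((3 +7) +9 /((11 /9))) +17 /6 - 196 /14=13481 /198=68.09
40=40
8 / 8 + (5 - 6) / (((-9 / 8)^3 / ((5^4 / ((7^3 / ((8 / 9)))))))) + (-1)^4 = 7060846 / 2250423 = 3.14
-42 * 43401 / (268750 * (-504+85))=911421 / 56303125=0.02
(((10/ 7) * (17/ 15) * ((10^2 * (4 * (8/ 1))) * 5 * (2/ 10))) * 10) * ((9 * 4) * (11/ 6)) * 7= 23936000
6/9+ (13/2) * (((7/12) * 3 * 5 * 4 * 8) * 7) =38222/3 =12740.67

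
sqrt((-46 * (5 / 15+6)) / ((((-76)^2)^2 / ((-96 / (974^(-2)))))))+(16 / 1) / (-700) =-4 / 175+487 * sqrt(437) / 361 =28.18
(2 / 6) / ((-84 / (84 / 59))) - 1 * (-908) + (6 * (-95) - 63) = 48674 / 177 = 274.99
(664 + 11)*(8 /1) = 5400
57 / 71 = 0.80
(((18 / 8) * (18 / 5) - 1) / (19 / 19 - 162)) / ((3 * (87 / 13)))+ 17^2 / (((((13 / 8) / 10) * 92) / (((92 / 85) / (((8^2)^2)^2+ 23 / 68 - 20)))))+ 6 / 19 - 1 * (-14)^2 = -286066678864862351 / 1461862808994770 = -195.69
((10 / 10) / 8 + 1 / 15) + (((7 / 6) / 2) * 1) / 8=127 / 480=0.26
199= 199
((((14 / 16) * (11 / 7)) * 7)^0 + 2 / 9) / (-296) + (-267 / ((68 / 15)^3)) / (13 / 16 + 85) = -674350289 / 17970142536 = -0.04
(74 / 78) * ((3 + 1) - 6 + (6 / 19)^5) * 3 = -182943614 / 32189287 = -5.68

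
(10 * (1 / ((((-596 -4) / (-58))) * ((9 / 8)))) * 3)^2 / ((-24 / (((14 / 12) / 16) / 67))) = -5887 / 19537200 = -0.00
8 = 8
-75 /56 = -1.34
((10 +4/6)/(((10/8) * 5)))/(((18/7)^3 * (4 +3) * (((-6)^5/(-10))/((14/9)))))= 686/23914845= 0.00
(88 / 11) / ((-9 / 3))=-2.67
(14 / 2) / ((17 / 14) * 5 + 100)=98 / 1485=0.07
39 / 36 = 13 / 12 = 1.08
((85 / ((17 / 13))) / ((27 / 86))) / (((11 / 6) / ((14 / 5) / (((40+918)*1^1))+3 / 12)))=1354457 / 47421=28.56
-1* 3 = -3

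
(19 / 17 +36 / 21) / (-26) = -337 / 3094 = -0.11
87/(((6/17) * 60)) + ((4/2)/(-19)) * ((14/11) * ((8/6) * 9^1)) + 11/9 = 280111/75240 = 3.72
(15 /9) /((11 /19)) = 95 /33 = 2.88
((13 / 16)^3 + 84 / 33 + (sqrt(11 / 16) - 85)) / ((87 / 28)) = -25836335 / 979968 + 7 * sqrt(11) / 87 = -26.10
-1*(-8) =8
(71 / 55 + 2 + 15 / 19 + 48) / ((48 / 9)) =20409 / 2090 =9.77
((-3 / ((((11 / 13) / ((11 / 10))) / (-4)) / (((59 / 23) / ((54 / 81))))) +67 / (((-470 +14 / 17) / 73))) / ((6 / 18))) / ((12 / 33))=1501381959 / 3668960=409.21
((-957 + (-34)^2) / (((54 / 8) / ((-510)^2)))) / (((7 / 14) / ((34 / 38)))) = 782149600 / 57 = 13721922.81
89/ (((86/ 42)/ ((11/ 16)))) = 20559/ 688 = 29.88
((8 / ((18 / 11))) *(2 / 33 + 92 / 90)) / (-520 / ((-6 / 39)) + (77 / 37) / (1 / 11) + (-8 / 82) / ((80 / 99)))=13009792 / 8362446237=0.00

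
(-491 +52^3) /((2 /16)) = 1120936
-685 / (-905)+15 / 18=1727 / 1086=1.59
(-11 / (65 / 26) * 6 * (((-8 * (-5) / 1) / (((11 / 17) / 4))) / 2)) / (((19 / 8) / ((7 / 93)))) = -60928 / 589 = -103.44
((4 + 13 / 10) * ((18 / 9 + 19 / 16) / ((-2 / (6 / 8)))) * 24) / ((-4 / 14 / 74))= 6300693 / 160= 39379.33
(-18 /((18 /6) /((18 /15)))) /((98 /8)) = -144 /245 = -0.59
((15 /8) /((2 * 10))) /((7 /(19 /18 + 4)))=13 /192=0.07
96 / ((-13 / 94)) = -9024 / 13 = -694.15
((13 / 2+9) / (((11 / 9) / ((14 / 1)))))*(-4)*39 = -304668 / 11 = -27697.09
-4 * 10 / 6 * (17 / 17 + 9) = -200 / 3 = -66.67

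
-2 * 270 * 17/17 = -540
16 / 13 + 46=614 / 13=47.23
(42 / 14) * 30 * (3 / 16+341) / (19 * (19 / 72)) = 2210895 / 361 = 6124.36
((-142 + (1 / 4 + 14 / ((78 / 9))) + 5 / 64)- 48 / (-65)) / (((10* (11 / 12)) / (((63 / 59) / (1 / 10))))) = -109537407 / 674960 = -162.29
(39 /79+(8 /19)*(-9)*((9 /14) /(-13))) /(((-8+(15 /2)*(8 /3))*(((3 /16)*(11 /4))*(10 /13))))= 22552 /157605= 0.14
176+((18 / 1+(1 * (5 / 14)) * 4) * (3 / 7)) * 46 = 27392 / 49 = 559.02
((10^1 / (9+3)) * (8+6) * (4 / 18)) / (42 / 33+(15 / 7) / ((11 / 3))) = 490 / 351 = 1.40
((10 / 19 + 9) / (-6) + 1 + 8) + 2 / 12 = 144 / 19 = 7.58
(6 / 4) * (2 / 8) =3 / 8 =0.38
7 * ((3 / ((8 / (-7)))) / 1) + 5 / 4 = -137 / 8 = -17.12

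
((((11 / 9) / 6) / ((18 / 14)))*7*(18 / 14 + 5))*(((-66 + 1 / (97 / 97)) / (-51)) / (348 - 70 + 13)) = 110110 / 3606363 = 0.03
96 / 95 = 1.01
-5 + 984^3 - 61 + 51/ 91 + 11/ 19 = 1647328677872/ 1729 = 952763839.14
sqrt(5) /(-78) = -sqrt(5) /78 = -0.03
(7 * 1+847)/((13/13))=854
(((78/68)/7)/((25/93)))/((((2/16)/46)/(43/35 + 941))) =22008461904/104125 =211365.78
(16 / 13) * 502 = 8032 / 13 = 617.85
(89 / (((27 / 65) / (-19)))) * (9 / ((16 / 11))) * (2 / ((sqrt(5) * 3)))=-241813 * sqrt(5) / 72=-7509.87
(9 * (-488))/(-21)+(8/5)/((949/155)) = 1391072/6643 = 209.40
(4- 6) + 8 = 6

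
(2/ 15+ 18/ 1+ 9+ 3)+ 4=512/ 15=34.13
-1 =-1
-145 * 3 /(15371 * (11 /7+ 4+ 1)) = -3045 /707066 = -0.00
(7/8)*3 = 21/8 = 2.62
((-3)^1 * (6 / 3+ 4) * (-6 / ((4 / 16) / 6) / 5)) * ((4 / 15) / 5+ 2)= 133056 / 125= 1064.45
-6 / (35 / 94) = -564 / 35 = -16.11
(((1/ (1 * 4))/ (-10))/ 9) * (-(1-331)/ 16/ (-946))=1/ 16512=0.00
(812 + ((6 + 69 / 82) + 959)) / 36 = 145783 / 2952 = 49.38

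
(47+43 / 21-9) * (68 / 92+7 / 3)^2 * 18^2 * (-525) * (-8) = 272144908800 / 529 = 514451623.44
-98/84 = -7/6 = -1.17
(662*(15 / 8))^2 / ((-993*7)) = -24825 / 112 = -221.65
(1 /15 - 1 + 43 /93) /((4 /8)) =-146 /155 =-0.94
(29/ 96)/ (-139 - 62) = -29/ 19296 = -0.00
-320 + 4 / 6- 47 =-1099 / 3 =-366.33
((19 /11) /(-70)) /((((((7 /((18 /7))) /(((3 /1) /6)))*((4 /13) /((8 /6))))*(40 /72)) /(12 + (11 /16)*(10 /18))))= -1321203 /3018400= -0.44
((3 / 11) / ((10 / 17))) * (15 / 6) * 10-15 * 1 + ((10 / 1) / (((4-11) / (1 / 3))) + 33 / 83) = -133739 / 38346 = -3.49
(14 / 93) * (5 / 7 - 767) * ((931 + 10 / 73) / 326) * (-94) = 11424358056 / 368869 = 30971.32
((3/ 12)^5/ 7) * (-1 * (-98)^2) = -343/ 256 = -1.34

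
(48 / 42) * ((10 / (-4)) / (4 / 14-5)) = 20 / 33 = 0.61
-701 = -701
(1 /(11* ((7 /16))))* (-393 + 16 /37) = -33200 /407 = -81.57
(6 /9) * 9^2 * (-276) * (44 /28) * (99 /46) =-352836 /7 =-50405.14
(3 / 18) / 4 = 1 / 24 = 0.04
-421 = -421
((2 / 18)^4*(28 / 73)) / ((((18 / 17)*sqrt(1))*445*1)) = 238 / 1918206765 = 0.00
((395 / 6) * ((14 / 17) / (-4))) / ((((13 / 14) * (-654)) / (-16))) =-77420 / 216801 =-0.36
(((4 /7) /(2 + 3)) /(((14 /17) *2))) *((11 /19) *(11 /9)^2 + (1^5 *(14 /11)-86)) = -24135019 /4147605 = -5.82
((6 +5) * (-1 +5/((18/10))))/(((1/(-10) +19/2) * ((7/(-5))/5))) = -22000/2961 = -7.43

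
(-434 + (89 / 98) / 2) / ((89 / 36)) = -764775 / 4361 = -175.37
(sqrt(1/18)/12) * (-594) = -33 * sqrt(2)/4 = -11.67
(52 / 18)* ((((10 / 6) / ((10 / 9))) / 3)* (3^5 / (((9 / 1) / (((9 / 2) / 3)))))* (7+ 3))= 585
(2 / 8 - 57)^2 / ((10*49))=51529 / 7840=6.57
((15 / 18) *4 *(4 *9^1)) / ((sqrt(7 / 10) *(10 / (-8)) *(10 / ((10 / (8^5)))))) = -3 *sqrt(70) / 7168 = -0.00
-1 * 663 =-663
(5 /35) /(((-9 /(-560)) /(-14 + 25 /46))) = -24760 /207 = -119.61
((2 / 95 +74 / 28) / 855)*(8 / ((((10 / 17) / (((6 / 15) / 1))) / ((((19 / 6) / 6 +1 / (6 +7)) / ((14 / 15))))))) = 5681791 / 517403250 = 0.01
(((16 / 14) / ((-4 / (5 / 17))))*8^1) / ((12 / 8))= -0.45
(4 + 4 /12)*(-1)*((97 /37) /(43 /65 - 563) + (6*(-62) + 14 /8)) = 6509636783 /4057272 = 1604.44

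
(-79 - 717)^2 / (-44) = -158404 / 11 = -14400.36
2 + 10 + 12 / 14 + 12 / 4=111 / 7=15.86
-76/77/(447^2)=-76/15385293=-0.00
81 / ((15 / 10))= 54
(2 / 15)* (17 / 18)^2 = 289 / 2430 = 0.12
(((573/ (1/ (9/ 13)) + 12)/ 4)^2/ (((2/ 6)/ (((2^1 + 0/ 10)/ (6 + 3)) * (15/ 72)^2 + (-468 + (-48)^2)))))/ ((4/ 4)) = 14926125123217/ 259584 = 57500173.83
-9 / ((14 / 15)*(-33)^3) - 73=-1360277 / 18634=-73.00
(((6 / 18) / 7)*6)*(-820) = -234.29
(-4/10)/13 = -2/65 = -0.03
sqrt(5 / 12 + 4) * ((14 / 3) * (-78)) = -182 * sqrt(159) / 3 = -764.98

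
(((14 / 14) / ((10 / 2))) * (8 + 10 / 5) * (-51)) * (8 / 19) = -816 / 19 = -42.95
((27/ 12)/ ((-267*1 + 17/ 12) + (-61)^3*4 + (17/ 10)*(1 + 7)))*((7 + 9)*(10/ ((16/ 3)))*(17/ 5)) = -810/ 3205327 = -0.00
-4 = -4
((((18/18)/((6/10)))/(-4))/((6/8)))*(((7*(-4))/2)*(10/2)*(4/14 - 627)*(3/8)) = -109675/12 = -9139.58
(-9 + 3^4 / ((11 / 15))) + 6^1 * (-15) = 126 / 11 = 11.45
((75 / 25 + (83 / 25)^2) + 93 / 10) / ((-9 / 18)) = -29153 / 625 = -46.64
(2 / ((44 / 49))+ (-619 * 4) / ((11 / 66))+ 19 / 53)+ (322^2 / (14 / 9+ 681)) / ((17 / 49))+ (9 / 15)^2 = -43882254426261 / 3044163650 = -14415.21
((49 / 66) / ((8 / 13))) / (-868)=-91 / 65472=-0.00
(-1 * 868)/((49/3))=-372/7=-53.14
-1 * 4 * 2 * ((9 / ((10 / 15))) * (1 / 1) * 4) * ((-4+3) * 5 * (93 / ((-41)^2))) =200880 / 1681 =119.50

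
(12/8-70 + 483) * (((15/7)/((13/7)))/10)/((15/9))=7461/260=28.70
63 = 63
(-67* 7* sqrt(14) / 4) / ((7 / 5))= -313.36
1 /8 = 0.12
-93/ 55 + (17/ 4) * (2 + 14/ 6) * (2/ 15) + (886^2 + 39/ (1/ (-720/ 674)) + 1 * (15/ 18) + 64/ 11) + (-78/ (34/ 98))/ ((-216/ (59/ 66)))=53424968514691/ 68060520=784962.68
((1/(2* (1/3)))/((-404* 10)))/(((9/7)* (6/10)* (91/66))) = -11/31512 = -0.00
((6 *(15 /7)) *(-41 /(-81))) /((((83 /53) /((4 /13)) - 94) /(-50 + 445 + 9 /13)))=-447116480 /15437331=-28.96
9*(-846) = -7614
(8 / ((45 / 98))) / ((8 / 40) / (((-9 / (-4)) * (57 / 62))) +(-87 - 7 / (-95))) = -1176 / 5861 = -0.20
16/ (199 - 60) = 16/ 139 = 0.12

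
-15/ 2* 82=-615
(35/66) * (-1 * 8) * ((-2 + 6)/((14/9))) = -120/11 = -10.91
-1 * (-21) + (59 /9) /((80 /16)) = 1004 /45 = 22.31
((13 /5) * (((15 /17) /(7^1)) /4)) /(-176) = -39 /83776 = -0.00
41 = 41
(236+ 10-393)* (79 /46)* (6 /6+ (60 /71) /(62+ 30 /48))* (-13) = 1814194473 /545422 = 3326.22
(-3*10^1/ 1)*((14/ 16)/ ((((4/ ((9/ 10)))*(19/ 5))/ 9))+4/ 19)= -12345/ 608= -20.30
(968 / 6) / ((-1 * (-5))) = 484 / 15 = 32.27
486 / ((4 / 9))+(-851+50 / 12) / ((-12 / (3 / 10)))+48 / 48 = 267761 / 240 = 1115.67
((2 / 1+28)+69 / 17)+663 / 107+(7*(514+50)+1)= 7256455 / 1819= 3989.26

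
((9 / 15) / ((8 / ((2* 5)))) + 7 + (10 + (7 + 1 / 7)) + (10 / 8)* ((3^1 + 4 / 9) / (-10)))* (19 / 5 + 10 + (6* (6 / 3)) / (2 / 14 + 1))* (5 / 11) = 332883 / 1232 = 270.20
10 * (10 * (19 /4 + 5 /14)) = 3575 /7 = 510.71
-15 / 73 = -0.21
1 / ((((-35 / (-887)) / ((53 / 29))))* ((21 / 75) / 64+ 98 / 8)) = 15043520 / 3980221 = 3.78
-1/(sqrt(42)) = -sqrt(42)/42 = -0.15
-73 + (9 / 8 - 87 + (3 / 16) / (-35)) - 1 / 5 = -17817 / 112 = -159.08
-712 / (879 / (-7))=4984 / 879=5.67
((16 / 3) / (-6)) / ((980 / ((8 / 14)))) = -8 / 15435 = -0.00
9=9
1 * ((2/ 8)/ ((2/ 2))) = 0.25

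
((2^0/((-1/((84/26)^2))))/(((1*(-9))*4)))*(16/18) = 0.26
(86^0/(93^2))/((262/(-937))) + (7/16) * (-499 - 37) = -265693424/1133019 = -234.50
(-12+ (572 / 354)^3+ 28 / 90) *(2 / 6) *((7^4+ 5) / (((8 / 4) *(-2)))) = 41527516291 / 27726165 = 1497.77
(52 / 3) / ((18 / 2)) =52 / 27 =1.93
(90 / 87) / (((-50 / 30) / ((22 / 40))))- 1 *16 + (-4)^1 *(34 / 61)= -328519 / 17690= -18.57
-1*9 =-9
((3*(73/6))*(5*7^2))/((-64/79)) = -1412915/128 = -11038.40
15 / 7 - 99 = -96.86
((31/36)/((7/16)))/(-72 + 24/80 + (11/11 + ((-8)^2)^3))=1240/165106179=0.00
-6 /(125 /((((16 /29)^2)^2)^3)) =-1688849860263936 /44226847900683630125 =-0.00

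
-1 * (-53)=53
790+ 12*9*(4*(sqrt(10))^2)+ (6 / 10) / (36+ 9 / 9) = 945353 / 185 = 5110.02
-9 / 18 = -1 / 2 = -0.50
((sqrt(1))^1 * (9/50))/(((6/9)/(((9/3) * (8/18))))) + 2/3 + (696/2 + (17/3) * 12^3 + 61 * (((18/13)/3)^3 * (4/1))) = 1674940469/164775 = 10165.02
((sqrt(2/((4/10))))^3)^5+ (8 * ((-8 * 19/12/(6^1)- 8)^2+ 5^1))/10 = 34744/405+ 78125 * sqrt(5) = 174778.60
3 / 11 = 0.27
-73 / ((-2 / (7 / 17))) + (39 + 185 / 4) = 6819 / 68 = 100.28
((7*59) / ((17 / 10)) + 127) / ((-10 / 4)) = -12578 / 85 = -147.98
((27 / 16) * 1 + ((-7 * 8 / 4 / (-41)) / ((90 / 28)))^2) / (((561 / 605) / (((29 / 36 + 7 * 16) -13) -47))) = 1934755374541 / 19999327680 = 96.74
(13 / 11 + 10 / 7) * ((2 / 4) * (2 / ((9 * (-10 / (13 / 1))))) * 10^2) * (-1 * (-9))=-26130 / 77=-339.35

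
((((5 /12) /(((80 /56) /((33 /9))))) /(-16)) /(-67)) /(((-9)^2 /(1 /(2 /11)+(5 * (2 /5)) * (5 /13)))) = 0.00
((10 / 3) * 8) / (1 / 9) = 240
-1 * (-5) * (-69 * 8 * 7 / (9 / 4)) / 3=-25760 / 9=-2862.22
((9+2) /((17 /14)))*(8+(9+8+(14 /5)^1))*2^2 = 85624 /85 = 1007.34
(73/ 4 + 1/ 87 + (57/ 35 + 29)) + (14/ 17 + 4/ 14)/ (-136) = 24580757/ 502860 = 48.88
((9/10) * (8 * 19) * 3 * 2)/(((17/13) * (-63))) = -5928/595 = -9.96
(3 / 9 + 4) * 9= 39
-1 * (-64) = 64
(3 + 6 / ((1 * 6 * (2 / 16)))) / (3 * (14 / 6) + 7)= 11 / 14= 0.79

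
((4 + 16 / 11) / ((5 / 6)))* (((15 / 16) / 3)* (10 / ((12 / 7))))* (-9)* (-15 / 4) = 402.70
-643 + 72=-571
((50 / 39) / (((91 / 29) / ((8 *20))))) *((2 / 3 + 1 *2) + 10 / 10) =2552000 / 10647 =239.69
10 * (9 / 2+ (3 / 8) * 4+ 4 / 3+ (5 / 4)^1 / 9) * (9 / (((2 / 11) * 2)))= 1849.38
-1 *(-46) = 46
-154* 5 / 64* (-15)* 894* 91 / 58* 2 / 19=234909675 / 8816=26645.83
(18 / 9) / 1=2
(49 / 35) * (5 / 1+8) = 18.20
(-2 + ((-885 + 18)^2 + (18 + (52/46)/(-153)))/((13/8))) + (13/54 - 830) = 126744028591/274482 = 461757.16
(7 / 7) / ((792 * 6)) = 1 / 4752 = 0.00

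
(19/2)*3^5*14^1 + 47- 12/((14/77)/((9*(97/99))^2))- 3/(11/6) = 299554/11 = 27232.18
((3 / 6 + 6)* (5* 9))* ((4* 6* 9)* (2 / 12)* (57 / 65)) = 9234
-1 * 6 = -6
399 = 399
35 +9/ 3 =38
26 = 26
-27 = -27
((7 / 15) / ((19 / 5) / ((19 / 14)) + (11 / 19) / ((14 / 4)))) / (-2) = -0.08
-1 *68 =-68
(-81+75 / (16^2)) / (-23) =20661 / 5888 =3.51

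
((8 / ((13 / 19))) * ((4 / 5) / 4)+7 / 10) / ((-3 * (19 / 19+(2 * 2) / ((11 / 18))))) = -0.13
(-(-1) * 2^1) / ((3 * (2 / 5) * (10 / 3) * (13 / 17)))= 17 / 26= 0.65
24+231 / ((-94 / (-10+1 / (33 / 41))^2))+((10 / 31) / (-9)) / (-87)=-4128009769 / 25098282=-164.47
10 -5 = 5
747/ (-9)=-83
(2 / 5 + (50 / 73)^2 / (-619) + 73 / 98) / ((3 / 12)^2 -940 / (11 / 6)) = -162740002568 / 72920325364355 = -0.00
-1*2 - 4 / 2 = -4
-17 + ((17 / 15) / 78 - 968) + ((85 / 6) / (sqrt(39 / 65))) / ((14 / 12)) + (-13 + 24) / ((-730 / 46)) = -84186811 / 85410 + 85 * sqrt(15) / 21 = -970.00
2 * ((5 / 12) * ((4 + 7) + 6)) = 85 / 6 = 14.17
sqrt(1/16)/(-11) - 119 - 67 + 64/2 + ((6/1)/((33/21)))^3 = -523665/5324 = -98.36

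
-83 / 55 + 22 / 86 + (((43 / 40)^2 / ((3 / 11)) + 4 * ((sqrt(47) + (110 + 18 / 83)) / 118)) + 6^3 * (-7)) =-16735925027621 / 11118148800 + 2 * sqrt(47) / 59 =-1505.05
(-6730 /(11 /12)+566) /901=-74534 /9911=-7.52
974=974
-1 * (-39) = 39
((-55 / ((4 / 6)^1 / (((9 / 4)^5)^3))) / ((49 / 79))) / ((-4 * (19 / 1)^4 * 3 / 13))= 11629760596366248765 / 54852994432237568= 212.02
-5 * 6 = -30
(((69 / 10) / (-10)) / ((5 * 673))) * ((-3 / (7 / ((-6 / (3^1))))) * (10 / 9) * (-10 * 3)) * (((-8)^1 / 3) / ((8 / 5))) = -0.01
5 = 5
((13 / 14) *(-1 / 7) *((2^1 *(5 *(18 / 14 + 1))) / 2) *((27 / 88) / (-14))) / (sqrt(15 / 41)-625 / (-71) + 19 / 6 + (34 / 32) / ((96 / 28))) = 663408982080 / 244590988320973-14494851072 *sqrt(615) / 2690500871530703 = 0.00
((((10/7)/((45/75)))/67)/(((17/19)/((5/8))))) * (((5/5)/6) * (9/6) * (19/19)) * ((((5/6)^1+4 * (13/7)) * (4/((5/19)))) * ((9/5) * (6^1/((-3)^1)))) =-626335/223244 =-2.81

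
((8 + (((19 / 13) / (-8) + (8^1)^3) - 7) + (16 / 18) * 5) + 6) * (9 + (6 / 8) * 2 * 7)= 489773 / 48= 10203.60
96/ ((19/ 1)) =96/ 19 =5.05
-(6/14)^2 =-9/49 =-0.18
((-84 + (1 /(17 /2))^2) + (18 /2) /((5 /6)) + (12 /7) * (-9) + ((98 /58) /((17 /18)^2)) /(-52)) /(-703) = 338058341 /2680788565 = 0.13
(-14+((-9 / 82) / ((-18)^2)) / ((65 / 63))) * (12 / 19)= -895461 / 101270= -8.84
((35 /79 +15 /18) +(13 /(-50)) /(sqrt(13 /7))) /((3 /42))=4235 /237 - 7 *sqrt(91) /25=15.20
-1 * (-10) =10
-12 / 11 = -1.09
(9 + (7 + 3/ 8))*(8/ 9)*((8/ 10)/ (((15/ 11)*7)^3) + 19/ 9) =1601435569/ 52093125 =30.74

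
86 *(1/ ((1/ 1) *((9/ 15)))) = 430/ 3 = 143.33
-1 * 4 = -4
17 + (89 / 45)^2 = 42346 / 2025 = 20.91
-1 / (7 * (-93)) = 1 / 651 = 0.00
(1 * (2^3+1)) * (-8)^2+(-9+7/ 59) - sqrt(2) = 33460/ 59 - sqrt(2) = 565.70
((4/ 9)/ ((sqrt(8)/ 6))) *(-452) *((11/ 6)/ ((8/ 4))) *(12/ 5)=-9944 *sqrt(2)/ 15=-937.53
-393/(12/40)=-1310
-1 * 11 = -11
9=9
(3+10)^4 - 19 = 28542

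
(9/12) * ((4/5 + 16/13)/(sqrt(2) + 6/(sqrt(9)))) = 99/65- 99 * sqrt(2)/130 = 0.45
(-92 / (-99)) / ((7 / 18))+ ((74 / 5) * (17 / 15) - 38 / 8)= 332939 / 23100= 14.41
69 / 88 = 0.78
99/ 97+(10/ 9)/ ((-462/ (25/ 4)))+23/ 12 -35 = -12937789/ 403326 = -32.08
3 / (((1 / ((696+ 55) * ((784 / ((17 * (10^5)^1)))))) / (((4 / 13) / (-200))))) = -110397 / 69062500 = -0.00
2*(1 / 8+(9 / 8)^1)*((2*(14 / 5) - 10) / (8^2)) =-11 / 64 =-0.17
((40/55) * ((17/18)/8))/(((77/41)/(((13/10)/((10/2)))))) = 9061/762300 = 0.01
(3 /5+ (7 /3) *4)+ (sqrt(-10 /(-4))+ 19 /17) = sqrt(10) /2+ 2818 /255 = 12.63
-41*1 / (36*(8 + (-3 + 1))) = -41 / 216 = -0.19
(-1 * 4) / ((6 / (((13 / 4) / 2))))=-13 / 12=-1.08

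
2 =2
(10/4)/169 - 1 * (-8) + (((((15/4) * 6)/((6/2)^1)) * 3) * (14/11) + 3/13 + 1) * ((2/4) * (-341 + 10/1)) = -9174157/1859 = -4935.00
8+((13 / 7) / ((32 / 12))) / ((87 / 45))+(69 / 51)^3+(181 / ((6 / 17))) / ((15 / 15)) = 12534637439 / 23936136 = 523.67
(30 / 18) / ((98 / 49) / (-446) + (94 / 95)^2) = 10062875 / 5884209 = 1.71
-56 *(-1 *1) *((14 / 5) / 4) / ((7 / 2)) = 56 / 5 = 11.20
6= 6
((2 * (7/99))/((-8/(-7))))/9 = 49/3564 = 0.01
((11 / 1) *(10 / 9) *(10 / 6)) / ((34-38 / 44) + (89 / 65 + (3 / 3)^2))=786500 / 1370871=0.57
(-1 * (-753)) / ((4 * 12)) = 251 / 16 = 15.69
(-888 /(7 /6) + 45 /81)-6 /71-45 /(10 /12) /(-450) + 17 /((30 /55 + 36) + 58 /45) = -760.10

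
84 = 84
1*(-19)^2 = 361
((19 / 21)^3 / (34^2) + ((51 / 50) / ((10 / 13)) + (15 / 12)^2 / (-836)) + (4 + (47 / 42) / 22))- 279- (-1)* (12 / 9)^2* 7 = -1168777335684737 / 4474989288000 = -261.18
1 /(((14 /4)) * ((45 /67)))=134 /315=0.43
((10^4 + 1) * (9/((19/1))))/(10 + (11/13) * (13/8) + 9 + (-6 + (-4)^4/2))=720072/21641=33.27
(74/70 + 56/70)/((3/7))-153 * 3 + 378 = -230/3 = -76.67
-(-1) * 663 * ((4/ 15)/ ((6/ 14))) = 6188/ 15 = 412.53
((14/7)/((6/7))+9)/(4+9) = 34/39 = 0.87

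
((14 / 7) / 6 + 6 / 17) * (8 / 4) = 70 / 51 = 1.37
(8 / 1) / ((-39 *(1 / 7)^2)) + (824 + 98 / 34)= 541559 / 663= 816.83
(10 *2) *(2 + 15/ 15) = 60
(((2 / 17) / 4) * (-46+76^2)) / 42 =955 / 238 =4.01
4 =4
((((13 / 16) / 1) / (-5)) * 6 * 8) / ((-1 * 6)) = 13 / 10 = 1.30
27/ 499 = 0.05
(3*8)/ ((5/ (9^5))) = 1417176/ 5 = 283435.20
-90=-90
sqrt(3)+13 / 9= 3.18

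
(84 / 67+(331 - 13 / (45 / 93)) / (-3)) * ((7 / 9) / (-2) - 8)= 22791487 / 27135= 839.93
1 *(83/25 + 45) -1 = 1183/25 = 47.32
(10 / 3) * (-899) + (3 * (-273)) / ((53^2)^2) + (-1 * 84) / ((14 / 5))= -71645569937 / 23671443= -3026.67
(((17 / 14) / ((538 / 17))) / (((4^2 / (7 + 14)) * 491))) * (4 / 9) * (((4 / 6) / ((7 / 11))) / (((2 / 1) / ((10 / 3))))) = 15895 / 199703448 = 0.00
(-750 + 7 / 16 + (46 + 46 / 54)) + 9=-299683 / 432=-693.71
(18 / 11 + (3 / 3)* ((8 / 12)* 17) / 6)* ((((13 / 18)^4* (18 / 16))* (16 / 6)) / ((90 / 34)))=169452413 / 155889360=1.09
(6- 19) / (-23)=13 / 23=0.57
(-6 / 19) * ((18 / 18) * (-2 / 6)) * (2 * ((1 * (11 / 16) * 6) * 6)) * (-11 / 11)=-99 / 19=-5.21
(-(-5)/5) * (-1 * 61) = -61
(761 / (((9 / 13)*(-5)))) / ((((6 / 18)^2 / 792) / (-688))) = 5390656128 / 5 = 1078131225.60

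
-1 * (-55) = 55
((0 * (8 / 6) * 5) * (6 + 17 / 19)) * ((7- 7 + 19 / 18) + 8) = 0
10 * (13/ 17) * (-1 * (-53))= 6890/ 17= 405.29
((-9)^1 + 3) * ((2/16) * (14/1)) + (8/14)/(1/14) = -2.50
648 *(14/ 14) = 648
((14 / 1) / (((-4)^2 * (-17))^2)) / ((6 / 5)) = 35 / 221952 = 0.00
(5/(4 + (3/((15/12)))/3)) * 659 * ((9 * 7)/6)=115325/16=7207.81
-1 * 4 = -4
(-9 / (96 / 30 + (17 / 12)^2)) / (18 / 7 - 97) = 45360 / 2478089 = 0.02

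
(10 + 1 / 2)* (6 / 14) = 9 / 2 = 4.50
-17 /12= -1.42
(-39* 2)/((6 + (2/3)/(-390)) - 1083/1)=22815/315023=0.07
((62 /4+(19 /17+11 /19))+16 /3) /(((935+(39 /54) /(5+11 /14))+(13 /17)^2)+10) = 180371853 /7571235710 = 0.02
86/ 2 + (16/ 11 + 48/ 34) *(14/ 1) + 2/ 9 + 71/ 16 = 2363957/ 26928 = 87.79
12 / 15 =4 / 5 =0.80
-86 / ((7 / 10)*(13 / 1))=-860 / 91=-9.45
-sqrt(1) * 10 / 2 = -5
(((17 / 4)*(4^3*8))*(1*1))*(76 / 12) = 41344 / 3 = 13781.33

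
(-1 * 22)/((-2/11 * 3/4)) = 484/3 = 161.33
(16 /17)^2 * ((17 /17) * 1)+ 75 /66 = 12857 /6358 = 2.02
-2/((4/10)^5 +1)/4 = -3125/6314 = -0.49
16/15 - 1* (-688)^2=-7100144/15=-473342.93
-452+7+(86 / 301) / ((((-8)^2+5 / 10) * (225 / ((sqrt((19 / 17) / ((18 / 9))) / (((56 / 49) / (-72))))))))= -445.00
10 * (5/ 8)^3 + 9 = 2929/ 256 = 11.44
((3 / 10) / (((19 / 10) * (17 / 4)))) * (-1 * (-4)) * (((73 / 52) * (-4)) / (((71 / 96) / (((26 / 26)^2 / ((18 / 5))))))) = -0.31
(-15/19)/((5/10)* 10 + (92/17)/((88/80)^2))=-2057/24681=-0.08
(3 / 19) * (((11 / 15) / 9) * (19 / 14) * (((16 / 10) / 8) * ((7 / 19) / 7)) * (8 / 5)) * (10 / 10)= 44 / 149625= 0.00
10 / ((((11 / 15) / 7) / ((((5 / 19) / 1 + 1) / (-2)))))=-12600 / 209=-60.29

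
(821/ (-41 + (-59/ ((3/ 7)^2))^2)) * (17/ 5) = 0.03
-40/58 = -20/29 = -0.69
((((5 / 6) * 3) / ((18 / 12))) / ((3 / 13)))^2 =4225 / 81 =52.16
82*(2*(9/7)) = 210.86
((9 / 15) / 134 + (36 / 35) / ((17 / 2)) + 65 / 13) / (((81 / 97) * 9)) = 7927907 / 11624634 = 0.68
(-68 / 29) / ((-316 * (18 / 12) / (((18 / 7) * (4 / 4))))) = 204 / 16037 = 0.01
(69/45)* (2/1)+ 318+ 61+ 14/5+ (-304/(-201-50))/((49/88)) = 71403407/184485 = 387.04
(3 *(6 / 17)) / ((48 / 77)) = 231 / 136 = 1.70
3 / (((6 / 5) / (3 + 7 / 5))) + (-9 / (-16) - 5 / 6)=515 / 48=10.73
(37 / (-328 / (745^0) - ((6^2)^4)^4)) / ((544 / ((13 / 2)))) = -481 / 8659023287621684162218783232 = -0.00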